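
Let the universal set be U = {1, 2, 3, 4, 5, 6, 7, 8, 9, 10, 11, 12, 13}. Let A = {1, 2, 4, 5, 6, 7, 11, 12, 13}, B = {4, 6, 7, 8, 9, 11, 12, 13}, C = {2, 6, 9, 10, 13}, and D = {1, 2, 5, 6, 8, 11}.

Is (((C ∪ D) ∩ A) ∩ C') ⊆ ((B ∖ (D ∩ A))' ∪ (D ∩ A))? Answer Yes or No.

Yes

C ∪ D = {1, 2, 5, 6, 8, 9, 10, 11, 13}
(C ∪ D) ∩ A = {1, 2, 5, 6, 11, 13}
C' = {1, 3, 4, 5, 7, 8, 11, 12}
((C ∪ D) ∩ A) ∩ C' = {1, 5, 11}
D ∩ A = {1, 2, 5, 6, 11}
B ∖ (D ∩ A) = {4, 7, 8, 9, 12, 13}
(B ∖ (D ∩ A))' = {1, 2, 3, 5, 6, 10, 11}
(B ∖ (D ∩ A))' ∪ (D ∩ A) = {1, 2, 3, 5, 6, 10, 11}
Every element of {1, 5, 11} is in {1, 2, 3, 5, 6, 10, 11}, so ((C ∪ D) ∩ A) ∩ C' ⊆ (B ∖ (D ∩ A))' ∪ (D ∩ A).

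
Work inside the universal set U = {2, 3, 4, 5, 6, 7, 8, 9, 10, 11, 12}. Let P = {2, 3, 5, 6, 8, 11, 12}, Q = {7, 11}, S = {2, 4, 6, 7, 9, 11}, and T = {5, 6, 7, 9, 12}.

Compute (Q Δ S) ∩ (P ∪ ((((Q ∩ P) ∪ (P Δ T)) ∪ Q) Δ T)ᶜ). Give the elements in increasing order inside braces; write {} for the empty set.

Q Δ S = {2, 4, 6, 9}
Q ∩ P = {11}
P Δ T = {2, 3, 7, 8, 9, 11}
(Q ∩ P) ∪ (P Δ T) = {2, 3, 7, 8, 9, 11}
((Q ∩ P) ∪ (P Δ T)) ∪ Q = {2, 3, 7, 8, 9, 11}
(((Q ∩ P) ∪ (P Δ T)) ∪ Q) Δ T = {2, 3, 5, 6, 8, 11, 12}
((((Q ∩ P) ∪ (P Δ T)) ∪ Q) Δ T)ᶜ = {4, 7, 9, 10}
P ∪ ((((Q ∩ P) ∪ (P Δ T)) ∪ Q) Δ T)ᶜ = {2, 3, 4, 5, 6, 7, 8, 9, 10, 11, 12}
(Q Δ S) ∩ (P ∪ ((((Q ∩ P) ∪ (P Δ T)) ∪ Q) Δ T)ᶜ) = {2, 4, 6, 9}

{2, 4, 6, 9}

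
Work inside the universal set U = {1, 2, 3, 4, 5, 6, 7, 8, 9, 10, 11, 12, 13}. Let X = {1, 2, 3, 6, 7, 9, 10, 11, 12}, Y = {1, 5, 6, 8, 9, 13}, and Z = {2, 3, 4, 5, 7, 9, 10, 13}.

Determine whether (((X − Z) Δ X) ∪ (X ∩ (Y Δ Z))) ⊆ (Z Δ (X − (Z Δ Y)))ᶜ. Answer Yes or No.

No

X − Z = {1, 6, 11, 12}
(X − Z) Δ X = {2, 3, 7, 9, 10}
Y Δ Z = {1, 2, 3, 4, 6, 7, 8, 10}
X ∩ (Y Δ Z) = {1, 2, 3, 6, 7, 10}
((X − Z) Δ X) ∪ (X ∩ (Y Δ Z)) = {1, 2, 3, 6, 7, 9, 10}
Z Δ Y = {1, 2, 3, 4, 6, 7, 8, 10}
X − (Z Δ Y) = {9, 11, 12}
Z Δ (X − (Z Δ Y)) = {2, 3, 4, 5, 7, 10, 11, 12, 13}
(Z Δ (X − (Z Δ Y)))ᶜ = {1, 6, 8, 9}
2 ∈ ((X − Z) Δ X) ∪ (X ∩ (Y Δ Z)) but 2 ∉ (Z Δ (X − (Z Δ Y)))ᶜ, so the inclusion fails.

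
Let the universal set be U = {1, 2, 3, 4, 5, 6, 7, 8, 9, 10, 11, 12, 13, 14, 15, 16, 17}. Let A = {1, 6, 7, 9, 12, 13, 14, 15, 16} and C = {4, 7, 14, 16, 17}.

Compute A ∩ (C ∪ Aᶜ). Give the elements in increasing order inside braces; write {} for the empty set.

{7, 14, 16}

Aᶜ = {2, 3, 4, 5, 8, 10, 11, 17}
C ∪ Aᶜ = {2, 3, 4, 5, 7, 8, 10, 11, 14, 16, 17}
A ∩ (C ∪ Aᶜ) = {7, 14, 16}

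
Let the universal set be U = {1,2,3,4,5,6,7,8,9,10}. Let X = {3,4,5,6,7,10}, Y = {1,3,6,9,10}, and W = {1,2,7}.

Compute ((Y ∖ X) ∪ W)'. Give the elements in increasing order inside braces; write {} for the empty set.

{3,4,5,6,8,10}

Y ∖ X = {1,9}
(Y ∖ X) ∪ W = {1,2,7,9}
((Y ∖ X) ∪ W)' = {3,4,5,6,8,10}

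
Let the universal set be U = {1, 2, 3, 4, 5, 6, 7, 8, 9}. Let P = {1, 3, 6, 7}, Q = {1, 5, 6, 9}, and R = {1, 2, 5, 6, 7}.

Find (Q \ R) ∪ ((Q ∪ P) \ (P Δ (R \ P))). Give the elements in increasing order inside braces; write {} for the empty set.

Q \ R = {9}
Q ∪ P = {1, 3, 5, 6, 7, 9}
R \ P = {2, 5}
P Δ (R \ P) = {1, 2, 3, 5, 6, 7}
(Q ∪ P) \ (P Δ (R \ P)) = {9}
(Q \ R) ∪ ((Q ∪ P) \ (P Δ (R \ P))) = {9}

{9}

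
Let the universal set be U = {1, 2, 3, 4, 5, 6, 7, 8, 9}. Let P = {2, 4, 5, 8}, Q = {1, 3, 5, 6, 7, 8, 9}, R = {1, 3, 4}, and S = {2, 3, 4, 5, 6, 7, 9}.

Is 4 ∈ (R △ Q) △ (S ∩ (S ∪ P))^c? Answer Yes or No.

4 ∈ R and 4 ∉ Q, so 4 ∈ R △ Q
4 ∈ S and 4 ∈ P, so 4 ∈ S ∪ P
4 ∈ S and 4 ∈ (S ∪ P), so 4 ∈ S ∩ (S ∪ P)
4 ∉ (S ∩ (S ∪ P))^c since 4 ∈ (S ∩ (S ∪ P))
4 ∈ (R △ Q) and 4 ∉ (S ∩ (S ∪ P))^c, so 4 ∈ (R △ Q) △ (S ∩ (S ∪ P))^c

Yes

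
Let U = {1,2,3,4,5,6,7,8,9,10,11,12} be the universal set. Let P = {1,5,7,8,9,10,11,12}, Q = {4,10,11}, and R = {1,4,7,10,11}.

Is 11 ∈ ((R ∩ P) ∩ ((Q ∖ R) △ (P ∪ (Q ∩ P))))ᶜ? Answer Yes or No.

11 ∈ R and 11 ∈ P, so 11 ∈ R ∩ P
11 ∈ Q and 11 ∈ R, so 11 ∉ Q ∖ R
11 ∈ Q and 11 ∈ P, so 11 ∈ Q ∩ P
11 ∈ P and 11 ∈ (Q ∩ P), so 11 ∈ P ∪ (Q ∩ P)
11 ∉ (Q ∖ R) and 11 ∈ (P ∪ (Q ∩ P)), so 11 ∈ (Q ∖ R) △ (P ∪ (Q ∩ P))
11 ∈ (R ∩ P) and 11 ∈ ((Q ∖ R) △ (P ∪ (Q ∩ P))), so 11 ∈ (R ∩ P) ∩ ((Q ∖ R) △ (P ∪ (Q ∩ P)))
11 ∉ ((R ∩ P) ∩ ((Q ∖ R) △ (P ∪ (Q ∩ P))))ᶜ since 11 ∈ ((R ∩ P) ∩ ((Q ∖ R) △ (P ∪ (Q ∩ P))))

No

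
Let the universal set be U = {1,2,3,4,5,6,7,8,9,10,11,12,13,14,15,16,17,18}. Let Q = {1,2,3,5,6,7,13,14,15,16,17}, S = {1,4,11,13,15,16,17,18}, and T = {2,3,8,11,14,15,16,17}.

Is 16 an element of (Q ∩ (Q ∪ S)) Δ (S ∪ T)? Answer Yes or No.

No

16 ∈ Q and 16 ∈ S, so 16 ∈ Q ∪ S
16 ∈ Q and 16 ∈ (Q ∪ S), so 16 ∈ Q ∩ (Q ∪ S)
16 ∈ S and 16 ∈ T, so 16 ∈ S ∪ T
16 ∈ (Q ∩ (Q ∪ S)) and 16 ∈ (S ∪ T), so 16 ∉ (Q ∩ (Q ∪ S)) Δ (S ∪ T)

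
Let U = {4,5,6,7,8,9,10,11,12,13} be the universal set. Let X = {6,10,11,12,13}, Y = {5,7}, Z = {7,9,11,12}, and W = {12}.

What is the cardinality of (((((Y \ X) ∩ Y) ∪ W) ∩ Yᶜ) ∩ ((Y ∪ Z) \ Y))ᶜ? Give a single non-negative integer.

Y \ X = {5,7}
(Y \ X) ∩ Y = {5,7}
((Y \ X) ∩ Y) ∪ W = {5,7,12}
Yᶜ = {4,6,8,9,10,11,12,13}
(((Y \ X) ∩ Y) ∪ W) ∩ Yᶜ = {12}
Y ∪ Z = {5,7,9,11,12}
(Y ∪ Z) \ Y = {9,11,12}
((((Y \ X) ∩ Y) ∪ W) ∩ Yᶜ) ∩ ((Y ∪ Z) \ Y) = {12}
(((((Y \ X) ∩ Y) ∪ W) ∩ Yᶜ) ∩ ((Y ∪ Z) \ Y))ᶜ = {4,5,6,7,8,9,10,11,13}
|(((((Y \ X) ∩ Y) ∪ W) ∩ Yᶜ) ∩ ((Y ∪ Z) \ Y))ᶜ| = 9

9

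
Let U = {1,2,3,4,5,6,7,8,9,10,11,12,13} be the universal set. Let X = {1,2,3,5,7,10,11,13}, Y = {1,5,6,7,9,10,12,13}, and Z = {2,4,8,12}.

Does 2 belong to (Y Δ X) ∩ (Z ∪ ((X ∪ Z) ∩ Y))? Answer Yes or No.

2 ∉ Y and 2 ∈ X, so 2 ∈ Y Δ X
2 ∈ X and 2 ∈ Z, so 2 ∈ X ∪ Z
2 ∈ (X ∪ Z) and 2 ∉ Y, so 2 ∉ (X ∪ Z) ∩ Y
2 ∈ Z and 2 ∉ ((X ∪ Z) ∩ Y), so 2 ∈ Z ∪ ((X ∪ Z) ∩ Y)
2 ∈ (Y Δ X) and 2 ∈ (Z ∪ ((X ∪ Z) ∩ Y)), so 2 ∈ (Y Δ X) ∩ (Z ∪ ((X ∪ Z) ∩ Y))

Yes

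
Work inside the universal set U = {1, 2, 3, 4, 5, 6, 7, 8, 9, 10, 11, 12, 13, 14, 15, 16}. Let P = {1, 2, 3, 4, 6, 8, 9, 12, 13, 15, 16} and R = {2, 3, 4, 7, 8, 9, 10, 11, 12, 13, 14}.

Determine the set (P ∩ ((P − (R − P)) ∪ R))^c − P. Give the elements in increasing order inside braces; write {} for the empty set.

{5, 7, 10, 11, 14}

R − P = {7, 10, 11, 14}
P − (R − P) = {1, 2, 3, 4, 6, 8, 9, 12, 13, 15, 16}
(P − (R − P)) ∪ R = {1, 2, 3, 4, 6, 7, 8, 9, 10, 11, 12, 13, 14, 15, 16}
P ∩ ((P − (R − P)) ∪ R) = {1, 2, 3, 4, 6, 8, 9, 12, 13, 15, 16}
(P ∩ ((P − (R − P)) ∪ R))^c = {5, 7, 10, 11, 14}
(P ∩ ((P − (R − P)) ∪ R))^c − P = {5, 7, 10, 11, 14}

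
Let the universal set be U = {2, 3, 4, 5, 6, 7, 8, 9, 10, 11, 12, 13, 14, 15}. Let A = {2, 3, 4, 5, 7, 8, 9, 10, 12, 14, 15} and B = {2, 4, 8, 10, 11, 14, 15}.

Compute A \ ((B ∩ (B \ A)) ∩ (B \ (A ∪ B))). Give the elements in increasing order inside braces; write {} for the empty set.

B \ A = {11}
B ∩ (B \ A) = {11}
A ∪ B = {2, 3, 4, 5, 7, 8, 9, 10, 11, 12, 14, 15}
B \ (A ∪ B) = {}
(B ∩ (B \ A)) ∩ (B \ (A ∪ B)) = {}
A \ ((B ∩ (B \ A)) ∩ (B \ (A ∪ B))) = {2, 3, 4, 5, 7, 8, 9, 10, 12, 14, 15}

{2, 3, 4, 5, 7, 8, 9, 10, 12, 14, 15}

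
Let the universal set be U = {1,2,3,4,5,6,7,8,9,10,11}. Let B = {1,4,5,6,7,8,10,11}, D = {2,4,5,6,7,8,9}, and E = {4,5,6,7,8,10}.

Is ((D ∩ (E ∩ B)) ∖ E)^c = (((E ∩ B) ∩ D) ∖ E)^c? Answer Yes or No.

Yes

E ∩ B = {4,5,6,7,8,10}
D ∩ (E ∩ B) = {4,5,6,7,8}
(D ∩ (E ∩ B)) ∖ E = {}
((D ∩ (E ∩ B)) ∖ E)^c = {1,2,3,4,5,6,7,8,9,10,11}
(E ∩ B) ∩ D = {4,5,6,7,8}
((E ∩ B) ∩ D) ∖ E = {}
(((E ∩ B) ∩ D) ∖ E)^c = {1,2,3,4,5,6,7,8,9,10,11}
Both equal {1,2,3,4,5,6,7,8,9,10,11}, so ((D ∩ (E ∩ B)) ∖ E)^c = (((E ∩ B) ∩ D) ∖ E)^c.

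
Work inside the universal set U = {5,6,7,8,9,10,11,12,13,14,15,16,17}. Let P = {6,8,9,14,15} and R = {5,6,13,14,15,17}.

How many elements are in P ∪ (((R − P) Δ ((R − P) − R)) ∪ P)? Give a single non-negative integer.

8

R − P = {5,13,17}
(R − P) − R = {}
(R − P) Δ ((R − P) − R) = {5,13,17}
((R − P) Δ ((R − P) − R)) ∪ P = {5,6,8,9,13,14,15,17}
P ∪ (((R − P) Δ ((R − P) − R)) ∪ P) = {5,6,8,9,13,14,15,17}
|P ∪ (((R − P) Δ ((R − P) − R)) ∪ P)| = 8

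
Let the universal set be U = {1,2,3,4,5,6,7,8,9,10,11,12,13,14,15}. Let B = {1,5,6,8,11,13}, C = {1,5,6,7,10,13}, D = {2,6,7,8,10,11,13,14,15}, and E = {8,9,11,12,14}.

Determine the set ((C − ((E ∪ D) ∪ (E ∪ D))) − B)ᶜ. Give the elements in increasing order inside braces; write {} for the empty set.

{1,2,3,4,5,6,7,8,9,10,11,12,13,14,15}

E ∪ D = {2,6,7,8,9,10,11,12,13,14,15}
(E ∪ D) ∪ (E ∪ D) = {2,6,7,8,9,10,11,12,13,14,15}
C − ((E ∪ D) ∪ (E ∪ D)) = {1,5}
(C − ((E ∪ D) ∪ (E ∪ D))) − B = {}
((C − ((E ∪ D) ∪ (E ∪ D))) − B)ᶜ = {1,2,3,4,5,6,7,8,9,10,11,12,13,14,15}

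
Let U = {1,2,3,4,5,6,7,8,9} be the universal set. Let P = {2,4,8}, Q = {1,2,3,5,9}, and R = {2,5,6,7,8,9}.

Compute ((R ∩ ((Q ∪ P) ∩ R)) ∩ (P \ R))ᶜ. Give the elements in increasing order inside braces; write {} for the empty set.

{1,2,3,4,5,6,7,8,9}

Q ∪ P = {1,2,3,4,5,8,9}
(Q ∪ P) ∩ R = {2,5,8,9}
R ∩ ((Q ∪ P) ∩ R) = {2,5,8,9}
P \ R = {4}
(R ∩ ((Q ∪ P) ∩ R)) ∩ (P \ R) = {}
((R ∩ ((Q ∪ P) ∩ R)) ∩ (P \ R))ᶜ = {1,2,3,4,5,6,7,8,9}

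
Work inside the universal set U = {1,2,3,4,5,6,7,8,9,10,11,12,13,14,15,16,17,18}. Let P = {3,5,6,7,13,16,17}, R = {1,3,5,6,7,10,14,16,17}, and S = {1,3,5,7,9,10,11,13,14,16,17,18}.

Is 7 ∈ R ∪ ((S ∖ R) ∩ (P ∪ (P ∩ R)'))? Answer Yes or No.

7 ∈ S and 7 ∈ R, so 7 ∉ S ∖ R
7 ∈ P and 7 ∈ R, so 7 ∈ P ∩ R
7 ∉ (P ∩ R)' since 7 ∈ (P ∩ R)
7 ∈ P and 7 ∉ (P ∩ R)', so 7 ∈ P ∪ (P ∩ R)'
7 ∉ (S ∖ R) and 7 ∈ (P ∪ (P ∩ R)'), so 7 ∉ (S ∖ R) ∩ (P ∪ (P ∩ R)')
7 ∈ R and 7 ∉ ((S ∖ R) ∩ (P ∪ (P ∩ R)')), so 7 ∈ R ∪ ((S ∖ R) ∩ (P ∪ (P ∩ R)'))

Yes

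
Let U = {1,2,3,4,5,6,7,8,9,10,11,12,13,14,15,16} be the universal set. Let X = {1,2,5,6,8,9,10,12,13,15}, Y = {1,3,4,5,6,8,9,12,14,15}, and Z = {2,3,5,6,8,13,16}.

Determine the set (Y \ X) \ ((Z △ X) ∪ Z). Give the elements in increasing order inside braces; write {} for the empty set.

{4,14}

Y \ X = {3,4,14}
Z △ X = {1,3,9,10,12,15,16}
(Z △ X) ∪ Z = {1,2,3,5,6,8,9,10,12,13,15,16}
(Y \ X) \ ((Z △ X) ∪ Z) = {4,14}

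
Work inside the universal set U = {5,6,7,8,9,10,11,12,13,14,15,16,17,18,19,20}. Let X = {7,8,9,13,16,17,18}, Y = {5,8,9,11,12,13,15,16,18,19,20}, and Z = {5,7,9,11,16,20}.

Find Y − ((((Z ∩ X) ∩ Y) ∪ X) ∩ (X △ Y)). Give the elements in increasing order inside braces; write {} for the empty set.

Z ∩ X = {7,9,16}
(Z ∩ X) ∩ Y = {9,16}
((Z ∩ X) ∩ Y) ∪ X = {7,8,9,13,16,17,18}
X △ Y = {5,7,11,12,15,17,19,20}
(((Z ∩ X) ∩ Y) ∪ X) ∩ (X △ Y) = {7,17}
Y − ((((Z ∩ X) ∩ Y) ∪ X) ∩ (X △ Y)) = {5,8,9,11,12,13,15,16,18,19,20}

{5,8,9,11,12,13,15,16,18,19,20}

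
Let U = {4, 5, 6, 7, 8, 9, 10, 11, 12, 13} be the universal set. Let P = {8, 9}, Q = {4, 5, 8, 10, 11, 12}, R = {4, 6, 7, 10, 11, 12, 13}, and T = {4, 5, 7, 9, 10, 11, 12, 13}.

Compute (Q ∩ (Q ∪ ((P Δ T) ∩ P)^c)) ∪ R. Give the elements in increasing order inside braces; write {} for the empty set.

{4, 5, 6, 7, 8, 10, 11, 12, 13}

P Δ T = {4, 5, 7, 8, 10, 11, 12, 13}
(P Δ T) ∩ P = {8}
((P Δ T) ∩ P)^c = {4, 5, 6, 7, 9, 10, 11, 12, 13}
Q ∪ ((P Δ T) ∩ P)^c = {4, 5, 6, 7, 8, 9, 10, 11, 12, 13}
Q ∩ (Q ∪ ((P Δ T) ∩ P)^c) = {4, 5, 8, 10, 11, 12}
(Q ∩ (Q ∪ ((P Δ T) ∩ P)^c)) ∪ R = {4, 5, 6, 7, 8, 10, 11, 12, 13}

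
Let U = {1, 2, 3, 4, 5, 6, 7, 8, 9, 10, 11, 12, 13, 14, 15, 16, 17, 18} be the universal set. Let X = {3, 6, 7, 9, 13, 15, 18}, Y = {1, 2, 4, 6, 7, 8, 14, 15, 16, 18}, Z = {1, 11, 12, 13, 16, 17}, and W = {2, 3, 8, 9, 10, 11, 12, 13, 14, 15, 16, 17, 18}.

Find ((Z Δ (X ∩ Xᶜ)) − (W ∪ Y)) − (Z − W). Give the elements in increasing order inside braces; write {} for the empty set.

{}

Xᶜ = {1, 2, 4, 5, 8, 10, 11, 12, 14, 16, 17}
X ∩ Xᶜ = {}
Z Δ (X ∩ Xᶜ) = {1, 11, 12, 13, 16, 17}
W ∪ Y = {1, 2, 3, 4, 6, 7, 8, 9, 10, 11, 12, 13, 14, 15, 16, 17, 18}
(Z Δ (X ∩ Xᶜ)) − (W ∪ Y) = {}
Z − W = {1}
((Z Δ (X ∩ Xᶜ)) − (W ∪ Y)) − (Z − W) = {}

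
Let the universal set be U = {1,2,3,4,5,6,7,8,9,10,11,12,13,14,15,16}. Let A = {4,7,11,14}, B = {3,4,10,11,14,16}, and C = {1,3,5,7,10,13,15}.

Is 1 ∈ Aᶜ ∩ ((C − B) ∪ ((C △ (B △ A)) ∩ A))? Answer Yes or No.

1 ∉ A, so 1 ∈ Aᶜ
1 ∈ C and 1 ∉ B, so 1 ∈ C − B
1 ∉ B and 1 ∉ A, so 1 ∉ B △ A
1 ∈ C and 1 ∉ (B △ A), so 1 ∈ C △ (B △ A)
1 ∈ (C △ (B △ A)) and 1 ∉ A, so 1 ∉ (C △ (B △ A)) ∩ A
1 ∈ (C − B) and 1 ∉ ((C △ (B △ A)) ∩ A), so 1 ∈ (C − B) ∪ ((C △ (B △ A)) ∩ A)
1 ∈ Aᶜ and 1 ∈ ((C − B) ∪ ((C △ (B △ A)) ∩ A)), so 1 ∈ Aᶜ ∩ ((C − B) ∪ ((C △ (B △ A)) ∩ A))

Yes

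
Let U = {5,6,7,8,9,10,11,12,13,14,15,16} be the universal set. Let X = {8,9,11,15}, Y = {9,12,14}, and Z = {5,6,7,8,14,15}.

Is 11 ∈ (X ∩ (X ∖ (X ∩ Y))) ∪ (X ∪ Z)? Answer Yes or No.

Yes

11 ∈ X and 11 ∉ Y, so 11 ∉ X ∩ Y
11 ∈ X and 11 ∉ (X ∩ Y), so 11 ∈ X ∖ (X ∩ Y)
11 ∈ X and 11 ∈ (X ∖ (X ∩ Y)), so 11 ∈ X ∩ (X ∖ (X ∩ Y))
11 ∈ X and 11 ∉ Z, so 11 ∈ X ∪ Z
11 ∈ (X ∩ (X ∖ (X ∩ Y))) and 11 ∈ (X ∪ Z), so 11 ∈ (X ∩ (X ∖ (X ∩ Y))) ∪ (X ∪ Z)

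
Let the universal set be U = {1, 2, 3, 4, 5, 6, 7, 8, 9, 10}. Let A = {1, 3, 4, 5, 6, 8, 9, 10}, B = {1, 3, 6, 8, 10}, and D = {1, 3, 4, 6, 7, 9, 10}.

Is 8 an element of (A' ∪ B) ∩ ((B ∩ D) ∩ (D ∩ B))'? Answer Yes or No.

8 ∈ A, so 8 ∉ A'
8 ∉ A' and 8 ∈ B, so 8 ∈ A' ∪ B
8 ∈ B and 8 ∉ D, so 8 ∉ B ∩ D
8 ∉ D and 8 ∈ B, so 8 ∉ D ∩ B
8 ∉ (B ∩ D) and 8 ∉ (D ∩ B), so 8 ∉ (B ∩ D) ∩ (D ∩ B)
8 ∈ ((B ∩ D) ∩ (D ∩ B))' since 8 ∉ ((B ∩ D) ∩ (D ∩ B))
8 ∈ (A' ∪ B) and 8 ∈ ((B ∩ D) ∩ (D ∩ B))', so 8 ∈ (A' ∪ B) ∩ ((B ∩ D) ∩ (D ∩ B))'

Yes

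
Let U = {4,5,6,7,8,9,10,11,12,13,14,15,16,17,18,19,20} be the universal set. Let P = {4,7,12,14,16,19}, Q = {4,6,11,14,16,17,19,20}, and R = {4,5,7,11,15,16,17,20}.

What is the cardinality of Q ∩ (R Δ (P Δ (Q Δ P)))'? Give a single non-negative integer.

5

Q Δ P = {6,7,11,12,17,20}
P Δ (Q Δ P) = {4,6,11,14,16,17,19,20}
R Δ (P Δ (Q Δ P)) = {5,6,7,14,15,19}
(R Δ (P Δ (Q Δ P)))' = {4,8,9,10,11,12,13,16,17,18,20}
Q ∩ (R Δ (P Δ (Q Δ P)))' = {4,11,16,17,20}
|Q ∩ (R Δ (P Δ (Q Δ P)))'| = 5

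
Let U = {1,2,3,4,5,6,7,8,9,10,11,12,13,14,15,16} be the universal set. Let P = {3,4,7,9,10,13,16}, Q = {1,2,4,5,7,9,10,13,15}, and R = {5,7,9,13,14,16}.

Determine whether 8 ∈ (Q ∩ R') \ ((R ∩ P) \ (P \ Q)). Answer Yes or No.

No

8 ∉ R, so 8 ∈ R'
8 ∉ Q and 8 ∈ R', so 8 ∉ Q ∩ R'
8 ∉ R and 8 ∉ P, so 8 ∉ R ∩ P
8 ∉ P and 8 ∉ Q, so 8 ∉ P \ Q
8 ∉ (R ∩ P) and 8 ∉ (P \ Q), so 8 ∉ (R ∩ P) \ (P \ Q)
8 ∉ (Q ∩ R') and 8 ∉ ((R ∩ P) \ (P \ Q)), so 8 ∉ (Q ∩ R') \ ((R ∩ P) \ (P \ Q))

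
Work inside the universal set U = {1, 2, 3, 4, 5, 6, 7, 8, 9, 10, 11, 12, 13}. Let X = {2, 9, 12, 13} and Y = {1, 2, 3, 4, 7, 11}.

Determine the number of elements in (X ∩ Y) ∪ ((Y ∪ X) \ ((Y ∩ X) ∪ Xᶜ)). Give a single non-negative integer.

4

X ∩ Y = {2}
Y ∪ X = {1, 2, 3, 4, 7, 9, 11, 12, 13}
Y ∩ X = {2}
Xᶜ = {1, 3, 4, 5, 6, 7, 8, 10, 11}
(Y ∩ X) ∪ Xᶜ = {1, 2, 3, 4, 5, 6, 7, 8, 10, 11}
(Y ∪ X) \ ((Y ∩ X) ∪ Xᶜ) = {9, 12, 13}
(X ∩ Y) ∪ ((Y ∪ X) \ ((Y ∩ X) ∪ Xᶜ)) = {2, 9, 12, 13}
|(X ∩ Y) ∪ ((Y ∪ X) \ ((Y ∩ X) ∪ Xᶜ))| = 4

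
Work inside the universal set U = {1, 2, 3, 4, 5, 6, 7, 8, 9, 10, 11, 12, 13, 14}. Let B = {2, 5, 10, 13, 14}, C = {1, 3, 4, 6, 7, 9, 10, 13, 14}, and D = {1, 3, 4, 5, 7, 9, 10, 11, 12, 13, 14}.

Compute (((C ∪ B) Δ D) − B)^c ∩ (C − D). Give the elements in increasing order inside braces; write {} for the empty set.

C ∪ B = {1, 2, 3, 4, 5, 6, 7, 9, 10, 13, 14}
(C ∪ B) Δ D = {2, 6, 11, 12}
((C ∪ B) Δ D) − B = {6, 11, 12}
(((C ∪ B) Δ D) − B)^c = {1, 2, 3, 4, 5, 7, 8, 9, 10, 13, 14}
C − D = {6}
(((C ∪ B) Δ D) − B)^c ∩ (C − D) = {}

{}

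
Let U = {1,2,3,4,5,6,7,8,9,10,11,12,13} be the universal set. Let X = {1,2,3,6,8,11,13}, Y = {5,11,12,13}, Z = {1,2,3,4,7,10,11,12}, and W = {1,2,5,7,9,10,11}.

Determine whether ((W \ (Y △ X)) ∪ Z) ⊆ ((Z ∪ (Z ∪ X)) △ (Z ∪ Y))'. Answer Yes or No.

Y △ X = {1,2,3,5,6,8,12}
W \ (Y △ X) = {7,9,10,11}
(W \ (Y △ X)) ∪ Z = {1,2,3,4,7,9,10,11,12}
Z ∪ X = {1,2,3,4,6,7,8,10,11,12,13}
Z ∪ (Z ∪ X) = {1,2,3,4,6,7,8,10,11,12,13}
Z ∪ Y = {1,2,3,4,5,7,10,11,12,13}
(Z ∪ (Z ∪ X)) △ (Z ∪ Y) = {5,6,8}
((Z ∪ (Z ∪ X)) △ (Z ∪ Y))' = {1,2,3,4,7,9,10,11,12,13}
Every element of {1,2,3,4,7,9,10,11,12} is in {1,2,3,4,7,9,10,11,12,13}, so (W \ (Y △ X)) ∪ Z ⊆ ((Z ∪ (Z ∪ X)) △ (Z ∪ Y))'.

Yes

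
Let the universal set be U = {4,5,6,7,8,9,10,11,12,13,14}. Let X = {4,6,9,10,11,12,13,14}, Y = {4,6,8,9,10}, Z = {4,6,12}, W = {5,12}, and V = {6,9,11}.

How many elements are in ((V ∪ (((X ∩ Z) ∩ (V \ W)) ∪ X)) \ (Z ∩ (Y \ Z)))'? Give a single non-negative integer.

X ∩ Z = {4,6,12}
V \ W = {6,9,11}
(X ∩ Z) ∩ (V \ W) = {6}
((X ∩ Z) ∩ (V \ W)) ∪ X = {4,6,9,10,11,12,13,14}
V ∪ (((X ∩ Z) ∩ (V \ W)) ∪ X) = {4,6,9,10,11,12,13,14}
Y \ Z = {8,9,10}
Z ∩ (Y \ Z) = {}
(V ∪ (((X ∩ Z) ∩ (V \ W)) ∪ X)) \ (Z ∩ (Y \ Z)) = {4,6,9,10,11,12,13,14}
((V ∪ (((X ∩ Z) ∩ (V \ W)) ∪ X)) \ (Z ∩ (Y \ Z)))' = {5,7,8}
|((V ∪ (((X ∩ Z) ∩ (V \ W)) ∪ X)) \ (Z ∩ (Y \ Z)))'| = 3

3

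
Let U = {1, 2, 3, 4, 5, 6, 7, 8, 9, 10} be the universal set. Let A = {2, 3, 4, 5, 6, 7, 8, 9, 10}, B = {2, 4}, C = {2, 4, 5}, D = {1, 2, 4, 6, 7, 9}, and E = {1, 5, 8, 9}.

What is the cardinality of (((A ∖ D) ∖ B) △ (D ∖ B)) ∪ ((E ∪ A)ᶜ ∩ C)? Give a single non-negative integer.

A ∖ D = {3, 5, 8, 10}
(A ∖ D) ∖ B = {3, 5, 8, 10}
D ∖ B = {1, 6, 7, 9}
((A ∖ D) ∖ B) △ (D ∖ B) = {1, 3, 5, 6, 7, 8, 9, 10}
E ∪ A = {1, 2, 3, 4, 5, 6, 7, 8, 9, 10}
(E ∪ A)ᶜ = {}
(E ∪ A)ᶜ ∩ C = {}
(((A ∖ D) ∖ B) △ (D ∖ B)) ∪ ((E ∪ A)ᶜ ∩ C) = {1, 3, 5, 6, 7, 8, 9, 10}
|(((A ∖ D) ∖ B) △ (D ∖ B)) ∪ ((E ∪ A)ᶜ ∩ C)| = 8

8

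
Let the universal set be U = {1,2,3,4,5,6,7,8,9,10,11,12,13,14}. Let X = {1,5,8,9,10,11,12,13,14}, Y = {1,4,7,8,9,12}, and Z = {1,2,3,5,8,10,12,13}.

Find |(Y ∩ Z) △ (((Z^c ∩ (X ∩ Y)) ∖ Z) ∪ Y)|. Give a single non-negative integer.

3

Y ∩ Z = {1,8,12}
Z^c = {4,6,7,9,11,14}
X ∩ Y = {1,8,9,12}
Z^c ∩ (X ∩ Y) = {9}
(Z^c ∩ (X ∩ Y)) ∖ Z = {9}
((Z^c ∩ (X ∩ Y)) ∖ Z) ∪ Y = {1,4,7,8,9,12}
(Y ∩ Z) △ (((Z^c ∩ (X ∩ Y)) ∖ Z) ∪ Y) = {4,7,9}
|(Y ∩ Z) △ (((Z^c ∩ (X ∩ Y)) ∖ Z) ∪ Y)| = 3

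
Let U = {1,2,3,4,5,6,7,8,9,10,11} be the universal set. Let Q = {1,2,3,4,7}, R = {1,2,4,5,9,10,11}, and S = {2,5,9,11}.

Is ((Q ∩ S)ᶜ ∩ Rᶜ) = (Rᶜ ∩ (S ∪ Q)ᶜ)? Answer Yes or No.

No

Q ∩ S = {2}
(Q ∩ S)ᶜ = {1,3,4,5,6,7,8,9,10,11}
Rᶜ = {3,6,7,8}
(Q ∩ S)ᶜ ∩ Rᶜ = {3,6,7,8}
S ∪ Q = {1,2,3,4,5,7,9,11}
(S ∪ Q)ᶜ = {6,8,10}
Rᶜ ∩ (S ∪ Q)ᶜ = {6,8}
3 ∈ (Q ∩ S)ᶜ ∩ Rᶜ but 3 ∉ Rᶜ ∩ (S ∪ Q)ᶜ, so they differ.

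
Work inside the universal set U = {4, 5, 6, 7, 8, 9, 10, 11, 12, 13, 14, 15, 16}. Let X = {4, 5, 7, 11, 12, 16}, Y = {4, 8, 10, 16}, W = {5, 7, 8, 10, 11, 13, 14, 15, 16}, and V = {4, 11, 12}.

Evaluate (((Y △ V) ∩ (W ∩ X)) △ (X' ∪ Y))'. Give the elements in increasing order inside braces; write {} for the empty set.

{5, 7, 12, 16}

Y △ V = {8, 10, 11, 12, 16}
W ∩ X = {5, 7, 11, 16}
(Y △ V) ∩ (W ∩ X) = {11, 16}
X' = {6, 8, 9, 10, 13, 14, 15}
X' ∪ Y = {4, 6, 8, 9, 10, 13, 14, 15, 16}
((Y △ V) ∩ (W ∩ X)) △ (X' ∪ Y) = {4, 6, 8, 9, 10, 11, 13, 14, 15}
(((Y △ V) ∩ (W ∩ X)) △ (X' ∪ Y))' = {5, 7, 12, 16}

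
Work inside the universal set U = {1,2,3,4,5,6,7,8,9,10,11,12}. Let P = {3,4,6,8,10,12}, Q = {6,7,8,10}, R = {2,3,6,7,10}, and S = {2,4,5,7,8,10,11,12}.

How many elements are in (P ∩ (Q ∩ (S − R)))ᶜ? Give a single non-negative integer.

S − R = {4,5,8,11,12}
Q ∩ (S − R) = {8}
P ∩ (Q ∩ (S − R)) = {8}
(P ∩ (Q ∩ (S − R)))ᶜ = {1,2,3,4,5,6,7,9,10,11,12}
|(P ∩ (Q ∩ (S − R)))ᶜ| = 11

11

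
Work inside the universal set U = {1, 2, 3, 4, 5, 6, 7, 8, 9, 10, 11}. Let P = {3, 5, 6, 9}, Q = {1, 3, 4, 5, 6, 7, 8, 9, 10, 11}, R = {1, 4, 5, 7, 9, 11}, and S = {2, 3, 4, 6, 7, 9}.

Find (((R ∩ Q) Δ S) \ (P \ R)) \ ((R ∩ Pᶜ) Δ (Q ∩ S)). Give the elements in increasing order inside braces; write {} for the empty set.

{2, 5}

R ∩ Q = {1, 4, 5, 7, 9, 11}
(R ∩ Q) Δ S = {1, 2, 3, 5, 6, 11}
P \ R = {3, 6}
((R ∩ Q) Δ S) \ (P \ R) = {1, 2, 5, 11}
Pᶜ = {1, 2, 4, 7, 8, 10, 11}
R ∩ Pᶜ = {1, 4, 7, 11}
Q ∩ S = {3, 4, 6, 7, 9}
(R ∩ Pᶜ) Δ (Q ∩ S) = {1, 3, 6, 9, 11}
(((R ∩ Q) Δ S) \ (P \ R)) \ ((R ∩ Pᶜ) Δ (Q ∩ S)) = {2, 5}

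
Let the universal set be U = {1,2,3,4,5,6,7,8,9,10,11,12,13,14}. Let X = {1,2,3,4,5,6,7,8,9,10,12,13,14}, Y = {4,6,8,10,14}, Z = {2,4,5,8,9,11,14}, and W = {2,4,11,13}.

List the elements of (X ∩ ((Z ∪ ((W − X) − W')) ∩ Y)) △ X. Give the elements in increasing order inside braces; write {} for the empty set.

{1,2,3,5,6,7,9,10,12,13}

W − X = {11}
W' = {1,3,5,6,7,8,9,10,12,14}
(W − X) − W' = {11}
Z ∪ ((W − X) − W') = {2,4,5,8,9,11,14}
(Z ∪ ((W − X) − W')) ∩ Y = {4,8,14}
X ∩ ((Z ∪ ((W − X) − W')) ∩ Y) = {4,8,14}
(X ∩ ((Z ∪ ((W − X) − W')) ∩ Y)) △ X = {1,2,3,5,6,7,9,10,12,13}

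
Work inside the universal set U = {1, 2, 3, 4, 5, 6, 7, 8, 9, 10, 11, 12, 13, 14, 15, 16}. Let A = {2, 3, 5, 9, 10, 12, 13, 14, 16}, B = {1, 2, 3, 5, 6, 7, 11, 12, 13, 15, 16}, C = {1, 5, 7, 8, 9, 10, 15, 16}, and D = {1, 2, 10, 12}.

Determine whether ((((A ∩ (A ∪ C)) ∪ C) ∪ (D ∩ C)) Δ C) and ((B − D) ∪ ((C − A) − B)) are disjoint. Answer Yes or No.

A ∪ C = {1, 2, 3, 5, 7, 8, 9, 10, 12, 13, 14, 15, 16}
A ∩ (A ∪ C) = {2, 3, 5, 9, 10, 12, 13, 14, 16}
(A ∩ (A ∪ C)) ∪ C = {1, 2, 3, 5, 7, 8, 9, 10, 12, 13, 14, 15, 16}
D ∩ C = {1, 10}
((A ∩ (A ∪ C)) ∪ C) ∪ (D ∩ C) = {1, 2, 3, 5, 7, 8, 9, 10, 12, 13, 14, 15, 16}
(((A ∩ (A ∪ C)) ∪ C) ∪ (D ∩ C)) Δ C = {2, 3, 12, 13, 14}
B − D = {3, 5, 6, 7, 11, 13, 15, 16}
C − A = {1, 7, 8, 15}
(C − A) − B = {8}
(B − D) ∪ ((C − A) − B) = {3, 5, 6, 7, 8, 11, 13, 15, 16}
3 lies in both, so they are not disjoint.

No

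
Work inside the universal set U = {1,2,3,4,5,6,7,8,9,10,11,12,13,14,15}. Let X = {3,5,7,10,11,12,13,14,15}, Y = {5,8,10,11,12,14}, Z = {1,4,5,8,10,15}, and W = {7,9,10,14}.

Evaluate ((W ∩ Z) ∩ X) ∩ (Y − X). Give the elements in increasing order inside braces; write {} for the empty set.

{}

W ∩ Z = {10}
(W ∩ Z) ∩ X = {10}
Y − X = {8}
((W ∩ Z) ∩ X) ∩ (Y − X) = {}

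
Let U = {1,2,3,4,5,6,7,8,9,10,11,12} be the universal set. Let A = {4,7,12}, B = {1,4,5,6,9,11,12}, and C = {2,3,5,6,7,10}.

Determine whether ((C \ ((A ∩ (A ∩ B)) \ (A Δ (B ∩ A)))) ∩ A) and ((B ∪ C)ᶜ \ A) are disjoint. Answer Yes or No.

Yes

A ∩ B = {4,12}
A ∩ (A ∩ B) = {4,12}
B ∩ A = {4,12}
A Δ (B ∩ A) = {7}
(A ∩ (A ∩ B)) \ (A Δ (B ∩ A)) = {4,12}
C \ ((A ∩ (A ∩ B)) \ (A Δ (B ∩ A))) = {2,3,5,6,7,10}
(C \ ((A ∩ (A ∩ B)) \ (A Δ (B ∩ A)))) ∩ A = {7}
B ∪ C = {1,2,3,4,5,6,7,9,10,11,12}
(B ∪ C)ᶜ = {8}
(B ∪ C)ᶜ \ A = {8}
{7} and {8} share no elements.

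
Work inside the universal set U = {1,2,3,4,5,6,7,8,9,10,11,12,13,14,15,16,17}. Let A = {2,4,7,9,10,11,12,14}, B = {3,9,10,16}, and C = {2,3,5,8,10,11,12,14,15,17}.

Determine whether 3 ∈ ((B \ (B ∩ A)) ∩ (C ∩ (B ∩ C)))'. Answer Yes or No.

No

3 ∈ B and 3 ∉ A, so 3 ∉ B ∩ A
3 ∈ B and 3 ∉ (B ∩ A), so 3 ∈ B \ (B ∩ A)
3 ∈ B and 3 ∈ C, so 3 ∈ B ∩ C
3 ∈ C and 3 ∈ (B ∩ C), so 3 ∈ C ∩ (B ∩ C)
3 ∈ (B \ (B ∩ A)) and 3 ∈ (C ∩ (B ∩ C)), so 3 ∈ (B \ (B ∩ A)) ∩ (C ∩ (B ∩ C))
3 ∉ ((B \ (B ∩ A)) ∩ (C ∩ (B ∩ C)))' since 3 ∈ ((B \ (B ∩ A)) ∩ (C ∩ (B ∩ C)))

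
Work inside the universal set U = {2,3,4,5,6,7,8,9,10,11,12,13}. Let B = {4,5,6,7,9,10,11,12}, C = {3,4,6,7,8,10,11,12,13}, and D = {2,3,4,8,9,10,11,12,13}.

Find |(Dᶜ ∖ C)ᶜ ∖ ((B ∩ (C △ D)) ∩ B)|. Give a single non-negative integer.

8

Dᶜ = {5,6,7}
Dᶜ ∖ C = {5}
(Dᶜ ∖ C)ᶜ = {2,3,4,6,7,8,9,10,11,12,13}
C △ D = {2,6,7,9}
B ∩ (C △ D) = {6,7,9}
(B ∩ (C △ D)) ∩ B = {6,7,9}
(Dᶜ ∖ C)ᶜ ∖ ((B ∩ (C △ D)) ∩ B) = {2,3,4,8,10,11,12,13}
|(Dᶜ ∖ C)ᶜ ∖ ((B ∩ (C △ D)) ∩ B)| = 8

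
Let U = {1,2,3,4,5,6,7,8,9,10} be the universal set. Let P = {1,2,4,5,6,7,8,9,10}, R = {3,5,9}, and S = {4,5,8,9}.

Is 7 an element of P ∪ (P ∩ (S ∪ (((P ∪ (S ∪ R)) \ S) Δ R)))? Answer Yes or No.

Yes

7 ∉ S and 7 ∉ R, so 7 ∉ S ∪ R
7 ∈ P and 7 ∉ (S ∪ R), so 7 ∈ P ∪ (S ∪ R)
7 ∈ (P ∪ (S ∪ R)) and 7 ∉ S, so 7 ∈ (P ∪ (S ∪ R)) \ S
7 ∈ ((P ∪ (S ∪ R)) \ S) and 7 ∉ R, so 7 ∈ ((P ∪ (S ∪ R)) \ S) Δ R
7 ∉ S and 7 ∈ (((P ∪ (S ∪ R)) \ S) Δ R), so 7 ∈ S ∪ (((P ∪ (S ∪ R)) \ S) Δ R)
7 ∈ P and 7 ∈ (S ∪ (((P ∪ (S ∪ R)) \ S) Δ R)), so 7 ∈ P ∩ (S ∪ (((P ∪ (S ∪ R)) \ S) Δ R))
7 ∈ P and 7 ∈ (P ∩ (S ∪ (((P ∪ (S ∪ R)) \ S) Δ R))), so 7 ∈ P ∪ (P ∩ (S ∪ (((P ∪ (S ∪ R)) \ S) Δ R)))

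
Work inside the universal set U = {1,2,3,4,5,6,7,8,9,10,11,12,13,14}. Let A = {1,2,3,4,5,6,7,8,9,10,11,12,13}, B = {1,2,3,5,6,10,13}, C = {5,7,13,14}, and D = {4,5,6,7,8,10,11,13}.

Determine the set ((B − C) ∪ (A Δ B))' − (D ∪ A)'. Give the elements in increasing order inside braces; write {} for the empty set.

B − C = {1,2,3,6,10}
A Δ B = {4,7,8,9,11,12}
(B − C) ∪ (A Δ B) = {1,2,3,4,6,7,8,9,10,11,12}
((B − C) ∪ (A Δ B))' = {5,13,14}
D ∪ A = {1,2,3,4,5,6,7,8,9,10,11,12,13}
(D ∪ A)' = {14}
((B − C) ∪ (A Δ B))' − (D ∪ A)' = {5,13}

{5,13}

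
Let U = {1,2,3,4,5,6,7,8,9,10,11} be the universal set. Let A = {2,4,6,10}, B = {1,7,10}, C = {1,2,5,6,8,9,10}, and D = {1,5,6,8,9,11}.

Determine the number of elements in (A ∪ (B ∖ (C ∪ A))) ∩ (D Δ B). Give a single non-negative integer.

3

C ∪ A = {1,2,4,5,6,8,9,10}
B ∖ (C ∪ A) = {7}
A ∪ (B ∖ (C ∪ A)) = {2,4,6,7,10}
D Δ B = {5,6,7,8,9,10,11}
(A ∪ (B ∖ (C ∪ A))) ∩ (D Δ B) = {6,7,10}
|(A ∪ (B ∖ (C ∪ A))) ∩ (D Δ B)| = 3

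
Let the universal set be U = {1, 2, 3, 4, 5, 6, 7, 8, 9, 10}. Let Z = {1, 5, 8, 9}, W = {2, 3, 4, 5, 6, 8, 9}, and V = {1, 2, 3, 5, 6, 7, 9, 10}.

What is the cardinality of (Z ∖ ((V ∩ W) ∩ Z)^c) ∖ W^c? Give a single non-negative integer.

V ∩ W = {2, 3, 5, 6, 9}
(V ∩ W) ∩ Z = {5, 9}
((V ∩ W) ∩ Z)^c = {1, 2, 3, 4, 6, 7, 8, 10}
Z ∖ ((V ∩ W) ∩ Z)^c = {5, 9}
W^c = {1, 7, 10}
(Z ∖ ((V ∩ W) ∩ Z)^c) ∖ W^c = {5, 9}
|(Z ∖ ((V ∩ W) ∩ Z)^c) ∖ W^c| = 2

2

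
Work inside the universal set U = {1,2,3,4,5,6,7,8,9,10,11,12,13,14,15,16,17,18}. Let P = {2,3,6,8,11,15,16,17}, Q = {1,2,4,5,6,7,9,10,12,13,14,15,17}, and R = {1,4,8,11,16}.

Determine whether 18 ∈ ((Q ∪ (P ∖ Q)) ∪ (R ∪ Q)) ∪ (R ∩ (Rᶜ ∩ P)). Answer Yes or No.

No

18 ∉ P and 18 ∉ Q, so 18 ∉ P ∖ Q
18 ∉ Q and 18 ∉ (P ∖ Q), so 18 ∉ Q ∪ (P ∖ Q)
18 ∉ R and 18 ∉ Q, so 18 ∉ R ∪ Q
18 ∉ (Q ∪ (P ∖ Q)) and 18 ∉ (R ∪ Q), so 18 ∉ (Q ∪ (P ∖ Q)) ∪ (R ∪ Q)
18 ∉ R, so 18 ∈ Rᶜ
18 ∈ Rᶜ and 18 ∉ P, so 18 ∉ Rᶜ ∩ P
18 ∉ R and 18 ∉ (Rᶜ ∩ P), so 18 ∉ R ∩ (Rᶜ ∩ P)
18 ∉ ((Q ∪ (P ∖ Q)) ∪ (R ∪ Q)) and 18 ∉ (R ∩ (Rᶜ ∩ P)), so 18 ∉ ((Q ∪ (P ∖ Q)) ∪ (R ∪ Q)) ∪ (R ∩ (Rᶜ ∩ P))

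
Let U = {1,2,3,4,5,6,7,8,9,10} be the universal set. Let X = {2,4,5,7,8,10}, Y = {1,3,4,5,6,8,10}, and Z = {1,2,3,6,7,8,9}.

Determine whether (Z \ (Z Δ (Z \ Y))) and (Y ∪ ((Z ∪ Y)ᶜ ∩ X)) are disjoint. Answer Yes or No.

Yes

Z \ Y = {2,7,9}
Z Δ (Z \ Y) = {1,3,6,8}
Z \ (Z Δ (Z \ Y)) = {2,7,9}
Z ∪ Y = {1,2,3,4,5,6,7,8,9,10}
(Z ∪ Y)ᶜ = {}
(Z ∪ Y)ᶜ ∩ X = {}
Y ∪ ((Z ∪ Y)ᶜ ∩ X) = {1,3,4,5,6,8,10}
{2,7,9} and {1,3,4,5,6,8,10} share no elements.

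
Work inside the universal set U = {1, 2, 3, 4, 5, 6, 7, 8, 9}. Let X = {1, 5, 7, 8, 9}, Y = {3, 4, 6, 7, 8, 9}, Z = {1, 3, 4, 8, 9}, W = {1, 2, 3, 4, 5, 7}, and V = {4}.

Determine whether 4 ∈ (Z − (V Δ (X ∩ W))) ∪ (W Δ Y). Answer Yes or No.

No

4 ∉ X and 4 ∈ W, so 4 ∉ X ∩ W
4 ∈ V and 4 ∉ (X ∩ W), so 4 ∈ V Δ (X ∩ W)
4 ∈ Z and 4 ∈ (V Δ (X ∩ W)), so 4 ∉ Z − (V Δ (X ∩ W))
4 ∈ W and 4 ∈ Y, so 4 ∉ W Δ Y
4 ∉ (Z − (V Δ (X ∩ W))) and 4 ∉ (W Δ Y), so 4 ∉ (Z − (V Δ (X ∩ W))) ∪ (W Δ Y)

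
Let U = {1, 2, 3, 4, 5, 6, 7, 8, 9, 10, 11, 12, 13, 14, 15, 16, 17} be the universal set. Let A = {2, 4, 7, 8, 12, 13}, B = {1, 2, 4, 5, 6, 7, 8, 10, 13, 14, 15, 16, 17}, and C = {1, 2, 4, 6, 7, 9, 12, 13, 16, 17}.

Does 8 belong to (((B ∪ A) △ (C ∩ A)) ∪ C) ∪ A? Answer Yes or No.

Yes

8 ∈ B and 8 ∈ A, so 8 ∈ B ∪ A
8 ∉ C and 8 ∈ A, so 8 ∉ C ∩ A
8 ∈ (B ∪ A) and 8 ∉ (C ∩ A), so 8 ∈ (B ∪ A) △ (C ∩ A)
8 ∈ ((B ∪ A) △ (C ∩ A)) and 8 ∉ C, so 8 ∈ ((B ∪ A) △ (C ∩ A)) ∪ C
8 ∈ (((B ∪ A) △ (C ∩ A)) ∪ C) and 8 ∈ A, so 8 ∈ (((B ∪ A) △ (C ∩ A)) ∪ C) ∪ A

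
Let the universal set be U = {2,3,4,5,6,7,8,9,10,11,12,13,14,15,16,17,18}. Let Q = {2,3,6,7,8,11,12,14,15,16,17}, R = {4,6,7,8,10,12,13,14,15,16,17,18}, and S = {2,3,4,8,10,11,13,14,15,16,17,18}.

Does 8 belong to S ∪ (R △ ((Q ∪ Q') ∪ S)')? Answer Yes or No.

8 ∈ Q, so 8 ∉ Q'
8 ∈ Q and 8 ∉ Q', so 8 ∈ Q ∪ Q'
8 ∈ (Q ∪ Q') and 8 ∈ S, so 8 ∈ (Q ∪ Q') ∪ S
8 ∉ ((Q ∪ Q') ∪ S)' since 8 ∈ ((Q ∪ Q') ∪ S)
8 ∈ R and 8 ∉ ((Q ∪ Q') ∪ S)', so 8 ∈ R △ ((Q ∪ Q') ∪ S)'
8 ∈ S and 8 ∈ (R △ ((Q ∪ Q') ∪ S)'), so 8 ∈ S ∪ (R △ ((Q ∪ Q') ∪ S)')

Yes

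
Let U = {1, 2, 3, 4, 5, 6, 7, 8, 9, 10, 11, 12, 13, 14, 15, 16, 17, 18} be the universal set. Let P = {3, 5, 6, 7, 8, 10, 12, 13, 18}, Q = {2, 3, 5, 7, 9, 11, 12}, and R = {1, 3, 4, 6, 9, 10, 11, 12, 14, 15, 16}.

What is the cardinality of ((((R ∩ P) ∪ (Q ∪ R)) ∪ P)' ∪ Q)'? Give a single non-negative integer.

R ∩ P = {3, 6, 10, 12}
Q ∪ R = {1, 2, 3, 4, 5, 6, 7, 9, 10, 11, 12, 14, 15, 16}
(R ∩ P) ∪ (Q ∪ R) = {1, 2, 3, 4, 5, 6, 7, 9, 10, 11, 12, 14, 15, 16}
((R ∩ P) ∪ (Q ∪ R)) ∪ P = {1, 2, 3, 4, 5, 6, 7, 8, 9, 10, 11, 12, 13, 14, 15, 16, 18}
(((R ∩ P) ∪ (Q ∪ R)) ∪ P)' = {17}
(((R ∩ P) ∪ (Q ∪ R)) ∪ P)' ∪ Q = {2, 3, 5, 7, 9, 11, 12, 17}
((((R ∩ P) ∪ (Q ∪ R)) ∪ P)' ∪ Q)' = {1, 4, 6, 8, 10, 13, 14, 15, 16, 18}
|((((R ∩ P) ∪ (Q ∪ R)) ∪ P)' ∪ Q)'| = 10

10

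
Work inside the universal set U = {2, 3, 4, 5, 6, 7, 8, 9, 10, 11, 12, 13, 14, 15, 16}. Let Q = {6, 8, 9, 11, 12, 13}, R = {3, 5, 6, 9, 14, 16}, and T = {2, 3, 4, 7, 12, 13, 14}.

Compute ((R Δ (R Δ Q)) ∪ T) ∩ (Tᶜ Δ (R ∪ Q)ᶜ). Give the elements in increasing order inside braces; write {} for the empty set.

{2, 4, 6, 7, 8, 9, 11}

R Δ Q = {3, 5, 8, 11, 12, 13, 14, 16}
R Δ (R Δ Q) = {6, 8, 9, 11, 12, 13}
(R Δ (R Δ Q)) ∪ T = {2, 3, 4, 6, 7, 8, 9, 11, 12, 13, 14}
Tᶜ = {5, 6, 8, 9, 10, 11, 15, 16}
R ∪ Q = {3, 5, 6, 8, 9, 11, 12, 13, 14, 16}
(R ∪ Q)ᶜ = {2, 4, 7, 10, 15}
Tᶜ Δ (R ∪ Q)ᶜ = {2, 4, 5, 6, 7, 8, 9, 11, 16}
((R Δ (R Δ Q)) ∪ T) ∩ (Tᶜ Δ (R ∪ Q)ᶜ) = {2, 4, 6, 7, 8, 9, 11}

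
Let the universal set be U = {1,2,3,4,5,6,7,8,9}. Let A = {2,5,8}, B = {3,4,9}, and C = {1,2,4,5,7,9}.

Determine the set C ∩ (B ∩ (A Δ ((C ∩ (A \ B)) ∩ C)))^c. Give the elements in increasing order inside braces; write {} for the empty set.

A \ B = {2,5,8}
C ∩ (A \ B) = {2,5}
(C ∩ (A \ B)) ∩ C = {2,5}
A Δ ((C ∩ (A \ B)) ∩ C) = {8}
B ∩ (A Δ ((C ∩ (A \ B)) ∩ C)) = {}
(B ∩ (A Δ ((C ∩ (A \ B)) ∩ C)))^c = {1,2,3,4,5,6,7,8,9}
C ∩ (B ∩ (A Δ ((C ∩ (A \ B)) ∩ C)))^c = {1,2,4,5,7,9}

{1,2,4,5,7,9}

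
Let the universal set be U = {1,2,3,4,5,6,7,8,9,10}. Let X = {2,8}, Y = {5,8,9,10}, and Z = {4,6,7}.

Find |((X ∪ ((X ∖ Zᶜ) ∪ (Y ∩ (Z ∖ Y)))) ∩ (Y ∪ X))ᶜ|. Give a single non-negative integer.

Zᶜ = {1,2,3,5,8,9,10}
X ∖ Zᶜ = {}
Z ∖ Y = {4,6,7}
Y ∩ (Z ∖ Y) = {}
(X ∖ Zᶜ) ∪ (Y ∩ (Z ∖ Y)) = {}
X ∪ ((X ∖ Zᶜ) ∪ (Y ∩ (Z ∖ Y))) = {2,8}
Y ∪ X = {2,5,8,9,10}
(X ∪ ((X ∖ Zᶜ) ∪ (Y ∩ (Z ∖ Y)))) ∩ (Y ∪ X) = {2,8}
((X ∪ ((X ∖ Zᶜ) ∪ (Y ∩ (Z ∖ Y)))) ∩ (Y ∪ X))ᶜ = {1,3,4,5,6,7,9,10}
|((X ∪ ((X ∖ Zᶜ) ∪ (Y ∩ (Z ∖ Y)))) ∩ (Y ∪ X))ᶜ| = 8

8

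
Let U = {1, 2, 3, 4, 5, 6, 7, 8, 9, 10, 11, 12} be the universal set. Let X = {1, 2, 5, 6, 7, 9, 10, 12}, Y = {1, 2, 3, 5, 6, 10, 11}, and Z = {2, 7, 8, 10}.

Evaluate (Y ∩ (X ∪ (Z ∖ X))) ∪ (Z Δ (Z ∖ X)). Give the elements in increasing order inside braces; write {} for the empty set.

{1, 2, 5, 6, 7, 10}

Z ∖ X = {8}
X ∪ (Z ∖ X) = {1, 2, 5, 6, 7, 8, 9, 10, 12}
Y ∩ (X ∪ (Z ∖ X)) = {1, 2, 5, 6, 10}
Z Δ (Z ∖ X) = {2, 7, 10}
(Y ∩ (X ∪ (Z ∖ X))) ∪ (Z Δ (Z ∖ X)) = {1, 2, 5, 6, 7, 10}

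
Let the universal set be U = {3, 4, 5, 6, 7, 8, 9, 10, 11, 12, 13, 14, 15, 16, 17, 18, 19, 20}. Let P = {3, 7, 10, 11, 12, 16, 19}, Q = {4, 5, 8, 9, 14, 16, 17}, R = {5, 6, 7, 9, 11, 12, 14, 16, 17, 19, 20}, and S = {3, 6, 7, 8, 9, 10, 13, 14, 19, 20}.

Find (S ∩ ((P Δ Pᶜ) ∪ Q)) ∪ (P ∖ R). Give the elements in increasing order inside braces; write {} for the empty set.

Pᶜ = {4, 5, 6, 8, 9, 13, 14, 15, 17, 18, 20}
P Δ Pᶜ = {3, 4, 5, 6, 7, 8, 9, 10, 11, 12, 13, 14, 15, 16, 17, 18, 19, 20}
(P Δ Pᶜ) ∪ Q = {3, 4, 5, 6, 7, 8, 9, 10, 11, 12, 13, 14, 15, 16, 17, 18, 19, 20}
S ∩ ((P Δ Pᶜ) ∪ Q) = {3, 6, 7, 8, 9, 10, 13, 14, 19, 20}
P ∖ R = {3, 10}
(S ∩ ((P Δ Pᶜ) ∪ Q)) ∪ (P ∖ R) = {3, 6, 7, 8, 9, 10, 13, 14, 19, 20}

{3, 6, 7, 8, 9, 10, 13, 14, 19, 20}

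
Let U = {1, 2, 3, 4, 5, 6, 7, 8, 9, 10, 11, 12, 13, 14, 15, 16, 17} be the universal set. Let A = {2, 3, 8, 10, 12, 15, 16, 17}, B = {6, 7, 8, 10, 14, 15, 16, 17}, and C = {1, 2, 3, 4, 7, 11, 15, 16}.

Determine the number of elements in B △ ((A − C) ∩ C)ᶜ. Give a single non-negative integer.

A − C = {8, 10, 12, 17}
(A − C) ∩ C = {}
((A − C) ∩ C)ᶜ = {1, 2, 3, 4, 5, 6, 7, 8, 9, 10, 11, 12, 13, 14, 15, 16, 17}
B △ ((A − C) ∩ C)ᶜ = {1, 2, 3, 4, 5, 9, 11, 12, 13}
|B △ ((A − C) ∩ C)ᶜ| = 9

9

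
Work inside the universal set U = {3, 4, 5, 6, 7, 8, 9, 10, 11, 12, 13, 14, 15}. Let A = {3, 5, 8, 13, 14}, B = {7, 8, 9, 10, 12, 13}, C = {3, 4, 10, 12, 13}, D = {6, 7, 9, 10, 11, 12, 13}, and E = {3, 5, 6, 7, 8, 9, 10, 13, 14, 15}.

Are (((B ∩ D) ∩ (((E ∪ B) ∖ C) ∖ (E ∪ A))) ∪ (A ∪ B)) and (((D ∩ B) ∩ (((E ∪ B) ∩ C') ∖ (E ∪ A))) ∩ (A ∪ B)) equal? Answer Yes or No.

No

B ∩ D = {7, 9, 10, 12, 13}
E ∪ B = {3, 5, 6, 7, 8, 9, 10, 12, 13, 14, 15}
(E ∪ B) ∖ C = {5, 6, 7, 8, 9, 14, 15}
E ∪ A = {3, 5, 6, 7, 8, 9, 10, 13, 14, 15}
((E ∪ B) ∖ C) ∖ (E ∪ A) = {}
(B ∩ D) ∩ (((E ∪ B) ∖ C) ∖ (E ∪ A)) = {}
A ∪ B = {3, 5, 7, 8, 9, 10, 12, 13, 14}
((B ∩ D) ∩ (((E ∪ B) ∖ C) ∖ (E ∪ A))) ∪ (A ∪ B) = {3, 5, 7, 8, 9, 10, 12, 13, 14}
D ∩ B = {7, 9, 10, 12, 13}
C' = {5, 6, 7, 8, 9, 11, 14, 15}
(E ∪ B) ∩ C' = {5, 6, 7, 8, 9, 14, 15}
((E ∪ B) ∩ C') ∖ (E ∪ A) = {}
(D ∩ B) ∩ (((E ∪ B) ∩ C') ∖ (E ∪ A)) = {}
((D ∩ B) ∩ (((E ∪ B) ∩ C') ∖ (E ∪ A))) ∩ (A ∪ B) = {}
3 ∈ ((B ∩ D) ∩ (((E ∪ B) ∖ C) ∖ (E ∪ A))) ∪ (A ∪ B) but 3 ∉ ((D ∩ B) ∩ (((E ∪ B) ∩ C') ∖ (E ∪ A))) ∩ (A ∪ B), so they differ.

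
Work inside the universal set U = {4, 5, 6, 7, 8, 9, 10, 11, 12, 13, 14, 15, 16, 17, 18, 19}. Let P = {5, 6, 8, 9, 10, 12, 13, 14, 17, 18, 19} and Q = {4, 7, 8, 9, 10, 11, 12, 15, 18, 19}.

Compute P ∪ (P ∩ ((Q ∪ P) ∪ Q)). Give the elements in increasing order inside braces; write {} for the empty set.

{5, 6, 8, 9, 10, 12, 13, 14, 17, 18, 19}

Q ∪ P = {4, 5, 6, 7, 8, 9, 10, 11, 12, 13, 14, 15, 17, 18, 19}
(Q ∪ P) ∪ Q = {4, 5, 6, 7, 8, 9, 10, 11, 12, 13, 14, 15, 17, 18, 19}
P ∩ ((Q ∪ P) ∪ Q) = {5, 6, 8, 9, 10, 12, 13, 14, 17, 18, 19}
P ∪ (P ∩ ((Q ∪ P) ∪ Q)) = {5, 6, 8, 9, 10, 12, 13, 14, 17, 18, 19}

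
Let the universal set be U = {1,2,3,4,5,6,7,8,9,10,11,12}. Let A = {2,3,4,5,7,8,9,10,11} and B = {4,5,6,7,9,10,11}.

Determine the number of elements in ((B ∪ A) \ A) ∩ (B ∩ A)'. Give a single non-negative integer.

B ∪ A = {2,3,4,5,6,7,8,9,10,11}
(B ∪ A) \ A = {6}
B ∩ A = {4,5,7,9,10,11}
(B ∩ A)' = {1,2,3,6,8,12}
((B ∪ A) \ A) ∩ (B ∩ A)' = {6}
|((B ∪ A) \ A) ∩ (B ∩ A)'| = 1

1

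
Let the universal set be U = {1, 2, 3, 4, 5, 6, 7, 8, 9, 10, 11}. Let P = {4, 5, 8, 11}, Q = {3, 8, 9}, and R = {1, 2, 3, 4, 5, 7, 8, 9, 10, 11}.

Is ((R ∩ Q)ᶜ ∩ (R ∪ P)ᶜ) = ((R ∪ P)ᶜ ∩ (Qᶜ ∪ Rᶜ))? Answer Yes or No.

Yes

R ∩ Q = {3, 8, 9}
(R ∩ Q)ᶜ = {1, 2, 4, 5, 6, 7, 10, 11}
R ∪ P = {1, 2, 3, 4, 5, 7, 8, 9, 10, 11}
(R ∪ P)ᶜ = {6}
(R ∩ Q)ᶜ ∩ (R ∪ P)ᶜ = {6}
Qᶜ = {1, 2, 4, 5, 6, 7, 10, 11}
Rᶜ = {6}
Qᶜ ∪ Rᶜ = {1, 2, 4, 5, 6, 7, 10, 11}
(R ∪ P)ᶜ ∩ (Qᶜ ∪ Rᶜ) = {6}
Both equal {6}, so (R ∩ Q)ᶜ ∩ (R ∪ P)ᶜ = (R ∪ P)ᶜ ∩ (Qᶜ ∪ Rᶜ).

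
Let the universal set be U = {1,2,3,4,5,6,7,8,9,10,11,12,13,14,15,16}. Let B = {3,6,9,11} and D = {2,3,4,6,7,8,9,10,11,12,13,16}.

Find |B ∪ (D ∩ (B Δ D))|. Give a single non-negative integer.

12

B Δ D = {2,4,7,8,10,12,13,16}
D ∩ (B Δ D) = {2,4,7,8,10,12,13,16}
B ∪ (D ∩ (B Δ D)) = {2,3,4,6,7,8,9,10,11,12,13,16}
|B ∪ (D ∩ (B Δ D))| = 12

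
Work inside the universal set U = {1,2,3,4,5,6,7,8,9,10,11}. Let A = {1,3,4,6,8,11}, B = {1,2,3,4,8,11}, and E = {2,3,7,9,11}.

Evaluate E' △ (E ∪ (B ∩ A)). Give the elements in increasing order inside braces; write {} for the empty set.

E' = {1,4,5,6,8,10}
B ∩ A = {1,3,4,8,11}
E ∪ (B ∩ A) = {1,2,3,4,7,8,9,11}
E' △ (E ∪ (B ∩ A)) = {2,3,5,6,7,9,10,11}

{2,3,5,6,7,9,10,11}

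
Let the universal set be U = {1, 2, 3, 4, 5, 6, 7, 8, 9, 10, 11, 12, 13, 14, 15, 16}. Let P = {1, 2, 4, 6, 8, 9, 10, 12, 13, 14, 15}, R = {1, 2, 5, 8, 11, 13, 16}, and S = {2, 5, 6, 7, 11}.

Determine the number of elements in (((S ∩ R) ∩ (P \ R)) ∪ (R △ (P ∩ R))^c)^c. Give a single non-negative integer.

S ∩ R = {2, 5, 11}
P \ R = {4, 6, 9, 10, 12, 14, 15}
(S ∩ R) ∩ (P \ R) = {}
P ∩ R = {1, 2, 8, 13}
R △ (P ∩ R) = {5, 11, 16}
(R △ (P ∩ R))^c = {1, 2, 3, 4, 6, 7, 8, 9, 10, 12, 13, 14, 15}
((S ∩ R) ∩ (P \ R)) ∪ (R △ (P ∩ R))^c = {1, 2, 3, 4, 6, 7, 8, 9, 10, 12, 13, 14, 15}
(((S ∩ R) ∩ (P \ R)) ∪ (R △ (P ∩ R))^c)^c = {5, 11, 16}
|(((S ∩ R) ∩ (P \ R)) ∪ (R △ (P ∩ R))^c)^c| = 3

3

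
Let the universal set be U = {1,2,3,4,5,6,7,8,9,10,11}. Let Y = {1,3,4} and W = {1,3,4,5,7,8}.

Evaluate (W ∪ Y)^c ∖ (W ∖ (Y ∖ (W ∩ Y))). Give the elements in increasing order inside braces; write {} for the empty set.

W ∪ Y = {1,3,4,5,7,8}
(W ∪ Y)^c = {2,6,9,10,11}
W ∩ Y = {1,3,4}
Y ∖ (W ∩ Y) = {}
W ∖ (Y ∖ (W ∩ Y)) = {1,3,4,5,7,8}
(W ∪ Y)^c ∖ (W ∖ (Y ∖ (W ∩ Y))) = {2,6,9,10,11}

{2,6,9,10,11}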